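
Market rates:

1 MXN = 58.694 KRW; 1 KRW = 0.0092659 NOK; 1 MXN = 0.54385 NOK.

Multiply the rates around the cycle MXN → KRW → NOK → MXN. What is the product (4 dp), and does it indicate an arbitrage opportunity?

1.0000 (no arbitrage)

Around MXN → KRW → NOK → MXN: 1 × 58.694 × 0.0092659 ÷ 0.54385 = 1.000005
Product ≈ 1 (deviation 0.001%, within rounding noise).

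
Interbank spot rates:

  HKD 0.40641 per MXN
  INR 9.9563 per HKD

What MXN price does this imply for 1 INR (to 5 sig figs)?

1 INR ÷ 9.9563 = 0.100439 HKD
0.100439 HKD ÷ 0.40641 = 0.247137 MXN

INR/MXN = 0.24714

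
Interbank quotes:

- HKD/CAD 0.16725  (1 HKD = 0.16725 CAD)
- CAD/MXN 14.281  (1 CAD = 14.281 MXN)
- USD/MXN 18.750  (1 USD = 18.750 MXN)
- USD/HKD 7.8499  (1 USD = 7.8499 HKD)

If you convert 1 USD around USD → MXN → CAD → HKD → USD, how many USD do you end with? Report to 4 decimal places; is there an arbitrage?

1.0000 (no arbitrage)

Around USD → MXN → CAD → HKD → USD: 1 × 18.750 ÷ 14.281 ÷ 0.16725 ÷ 7.8499 = 1.000029
Product ≈ 1 (deviation 0.003%, within rounding noise).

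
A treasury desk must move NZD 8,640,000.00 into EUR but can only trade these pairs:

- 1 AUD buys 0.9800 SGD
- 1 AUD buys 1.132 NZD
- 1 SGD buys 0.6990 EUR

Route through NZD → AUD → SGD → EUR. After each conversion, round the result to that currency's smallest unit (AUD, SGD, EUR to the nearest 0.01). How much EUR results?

NZD 8,640,000.00 ÷ 1.132 = AUD 7,632,508.83
AUD 7,632,508.83 × 0.9800 = SGD 7,479,858.65
SGD 7,479,858.65 × 0.6990 = EUR 5,228,421.20

EUR 5,228,421.20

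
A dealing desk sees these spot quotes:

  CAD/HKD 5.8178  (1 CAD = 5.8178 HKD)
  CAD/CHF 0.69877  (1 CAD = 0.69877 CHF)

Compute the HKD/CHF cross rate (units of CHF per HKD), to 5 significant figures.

HKD/CHF = 0.12011

1 HKD ÷ 5.8178 = 0.171886 CAD
0.171886 CAD × 0.69877 = 0.120109 CHF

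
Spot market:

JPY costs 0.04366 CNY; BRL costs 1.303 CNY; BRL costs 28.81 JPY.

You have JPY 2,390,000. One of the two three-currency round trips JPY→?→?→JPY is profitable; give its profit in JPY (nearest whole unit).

Profit: JPY 85,799

Profitable loop is JPY → BRL → CNY → JPY:
JPY 2,390,000 ÷ 28.81 = BRL 82,957.31
BRL 82,957.31 × 1.303 = CNY 108,093.37
CNY 108,093.37 ÷ 0.04366 = JPY 2,475,799
Profit = JPY 2,475,799 − JPY 2,390,000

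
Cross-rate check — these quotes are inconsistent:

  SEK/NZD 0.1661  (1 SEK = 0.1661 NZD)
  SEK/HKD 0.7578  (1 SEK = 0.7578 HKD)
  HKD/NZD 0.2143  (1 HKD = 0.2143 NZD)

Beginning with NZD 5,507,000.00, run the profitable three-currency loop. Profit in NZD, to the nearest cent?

Profitable loop is NZD → HKD → SEK → NZD:
NZD 5,507,000.00 ÷ 0.2143 = HKD 25,697,620.16
HKD 25,697,620.16 ÷ 0.7578 = SEK 33,910,821.01
SEK 33,910,821.01 × 0.1661 = NZD 5,632,587.37
Profit = NZD 5,632,587.37 − NZD 5,507,000.00

Profit: NZD 125,587.37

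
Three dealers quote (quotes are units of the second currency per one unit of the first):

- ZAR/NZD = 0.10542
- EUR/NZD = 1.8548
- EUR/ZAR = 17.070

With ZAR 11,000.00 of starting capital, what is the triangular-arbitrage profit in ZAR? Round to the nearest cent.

Profit: ZAR 337.92

Profitable loop is ZAR → EUR → NZD → ZAR:
ZAR 11,000.00 ÷ 17.070 = EUR 644.41
EUR 644.41 × 1.8548 = NZD 1,195.24
NZD 1,195.24 ÷ 0.10542 = ZAR 11,337.92
Profit = ZAR 11,337.92 − ZAR 11,000.00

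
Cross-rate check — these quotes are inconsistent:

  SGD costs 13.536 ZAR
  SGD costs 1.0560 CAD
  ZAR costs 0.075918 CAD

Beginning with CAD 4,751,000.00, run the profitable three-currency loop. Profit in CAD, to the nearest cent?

Profit: CAD 131,180.64

Profitable loop is CAD → ZAR → SGD → CAD:
CAD 4,751,000.00 ÷ 0.075918 = ZAR 62,580,679.15
ZAR 62,580,679.15 ÷ 13.536 = SGD 4,623,277.12
SGD 4,623,277.12 × 1.0560 = CAD 4,882,180.64
Profit = CAD 4,882,180.64 − CAD 4,751,000.00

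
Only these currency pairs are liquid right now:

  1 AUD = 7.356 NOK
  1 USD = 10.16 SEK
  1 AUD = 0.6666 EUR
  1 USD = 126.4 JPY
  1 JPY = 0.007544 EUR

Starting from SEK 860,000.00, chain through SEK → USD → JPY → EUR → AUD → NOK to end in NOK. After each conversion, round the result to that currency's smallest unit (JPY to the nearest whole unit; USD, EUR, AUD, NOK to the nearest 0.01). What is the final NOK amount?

NOK 890,696.85

SEK 860,000.00 ÷ 10.16 = USD 84,645.67
USD 84,645.67 × 126.4 = JPY 10,699,213
JPY 10,699,213 × 0.007544 = EUR 80,714.86
EUR 80,714.86 ÷ 0.6666 = AUD 121,084.40
AUD 121,084.40 × 7.356 = NOK 890,696.85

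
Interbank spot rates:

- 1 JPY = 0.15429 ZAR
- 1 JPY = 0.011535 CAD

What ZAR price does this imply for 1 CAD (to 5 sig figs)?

CAD/ZAR = 13.376

1 CAD ÷ 0.011535 = 86.6927 JPY
86.6927 JPY × 0.15429 = 13.3758 ZAR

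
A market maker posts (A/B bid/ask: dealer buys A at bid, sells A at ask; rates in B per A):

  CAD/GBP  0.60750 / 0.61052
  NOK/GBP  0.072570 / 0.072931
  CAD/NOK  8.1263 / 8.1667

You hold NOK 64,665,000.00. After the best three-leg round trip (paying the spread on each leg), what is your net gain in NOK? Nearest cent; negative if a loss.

Net profit: NOK 1,291,377.26

Best loop NOK → CAD → GBP → NOK:
NOK 64,665,000.00 ÷ 8.1667 (buy CAD at ask) = CAD 7,918,130.95
CAD 7,918,130.95 × 0.60750 (sell CAD at bid) = GBP 4,810,264.55
GBP 4,810,264.55 ÷ 0.072931 (buy NOK at ask) = NOK 65,956,377.26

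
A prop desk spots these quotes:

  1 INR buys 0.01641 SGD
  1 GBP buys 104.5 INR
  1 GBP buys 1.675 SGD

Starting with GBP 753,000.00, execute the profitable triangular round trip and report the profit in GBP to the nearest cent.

Profit: GBP 17,912.41

Profitable loop is GBP → INR → SGD → GBP:
GBP 753,000.00 × 104.5 = INR 78,688,500.00
INR 78,688,500.00 × 0.01641 = SGD 1,291,278.29
SGD 1,291,278.29 ÷ 1.675 = GBP 770,912.41
Profit = GBP 770,912.41 − GBP 753,000.00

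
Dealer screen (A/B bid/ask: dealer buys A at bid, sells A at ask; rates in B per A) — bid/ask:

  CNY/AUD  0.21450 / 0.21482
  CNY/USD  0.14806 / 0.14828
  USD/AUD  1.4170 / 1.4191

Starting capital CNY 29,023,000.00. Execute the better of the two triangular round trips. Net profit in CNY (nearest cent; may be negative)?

Net profit: CNY 562,166.72

Best loop CNY → AUD → USD → CNY:
CNY 29,023,000.00 × 0.21450 (sell CNY at bid) = AUD 6,225,433.50
AUD 6,225,433.50 ÷ 1.4191 (buy USD at ask) = USD 4,386,888.52
USD 4,386,888.52 ÷ 0.14828 (buy CNY at ask) = CNY 29,585,166.72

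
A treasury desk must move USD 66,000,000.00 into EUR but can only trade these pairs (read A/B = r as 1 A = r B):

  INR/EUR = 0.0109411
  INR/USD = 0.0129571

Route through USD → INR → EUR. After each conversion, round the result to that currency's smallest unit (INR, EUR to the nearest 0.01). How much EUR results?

EUR 55,731,035.49

USD 66,000,000.00 ÷ 0.0129571 = INR 5,093,732,393.82
INR 5,093,732,393.82 × 0.0109411 = EUR 55,731,035.49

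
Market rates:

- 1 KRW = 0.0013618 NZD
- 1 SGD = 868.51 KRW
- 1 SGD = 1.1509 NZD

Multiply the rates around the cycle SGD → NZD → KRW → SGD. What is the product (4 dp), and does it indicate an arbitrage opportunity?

0.9731 (arbitrage exists)

Around SGD → NZD → KRW → SGD: 1 × 1.1509 ÷ 0.0013618 ÷ 868.51 = 0.973082
Product < 1; profitable direction is SGD → KRW → NZD → SGD.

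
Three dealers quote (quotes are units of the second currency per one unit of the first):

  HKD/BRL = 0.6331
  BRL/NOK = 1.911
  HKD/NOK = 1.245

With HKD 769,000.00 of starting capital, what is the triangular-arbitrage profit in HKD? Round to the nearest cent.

Profit: HKD 22,339.22

Profitable loop is HKD → NOK → BRL → HKD:
HKD 769,000.00 × 1.245 = NOK 957,405.00
NOK 957,405.00 ÷ 1.911 = BRL 500,996.86
BRL 500,996.86 ÷ 0.6331 = HKD 791,339.22
Profit = HKD 791,339.22 − HKD 769,000.00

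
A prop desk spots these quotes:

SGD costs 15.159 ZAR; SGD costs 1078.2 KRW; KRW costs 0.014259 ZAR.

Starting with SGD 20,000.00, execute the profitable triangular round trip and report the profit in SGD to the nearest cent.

Profit: SGD 283.73

Profitable loop is SGD → KRW → ZAR → SGD:
SGD 20,000.00 × 1078.2 = KRW 21,564,000
KRW 21,564,000 × 0.014259 = ZAR 307,481.08
ZAR 307,481.08 ÷ 15.159 = SGD 20,283.73
Profit = SGD 20,283.73 − SGD 20,000.00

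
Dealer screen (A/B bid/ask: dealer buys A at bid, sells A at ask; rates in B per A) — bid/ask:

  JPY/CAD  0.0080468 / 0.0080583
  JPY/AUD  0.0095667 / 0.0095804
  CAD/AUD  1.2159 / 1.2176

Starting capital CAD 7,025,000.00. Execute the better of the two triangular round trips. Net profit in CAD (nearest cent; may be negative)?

Net profit: CAD 149,369.70

Best loop CAD → AUD → JPY → CAD:
CAD 7,025,000.00 × 1.2159 (sell CAD at bid) = AUD 8,541,697.50
AUD 8,541,697.50 ÷ 0.0095804 (buy JPY at ask) = JPY 891,580,466
JPY 891,580,466 × 0.0080468 (sell JPY at bid) = CAD 7,174,369.70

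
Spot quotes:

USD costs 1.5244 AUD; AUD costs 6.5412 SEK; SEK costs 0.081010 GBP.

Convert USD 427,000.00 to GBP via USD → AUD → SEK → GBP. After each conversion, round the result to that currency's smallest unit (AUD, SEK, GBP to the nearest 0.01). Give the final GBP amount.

USD 427,000.00 × 1.5244 = AUD 650,918.80
AUD 650,918.80 × 6.5412 = SEK 4,257,790.05
SEK 4,257,790.05 × 0.081010 = GBP 344,923.57

GBP 344,923.57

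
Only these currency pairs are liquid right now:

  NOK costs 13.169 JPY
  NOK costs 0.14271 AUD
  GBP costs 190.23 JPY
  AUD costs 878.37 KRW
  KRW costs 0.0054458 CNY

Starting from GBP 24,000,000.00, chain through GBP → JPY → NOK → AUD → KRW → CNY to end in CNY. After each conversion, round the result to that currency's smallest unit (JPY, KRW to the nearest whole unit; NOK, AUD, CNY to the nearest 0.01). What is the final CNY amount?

CNY 236,663,367.65

GBP 24,000,000.00 × 190.23 = JPY 4,565,520,000
JPY 4,565,520,000 ÷ 13.169 = NOK 346,686,916.24
NOK 346,686,916.24 × 0.14271 = AUD 49,475,689.82
AUD 49,475,689.82 × 878.37 = KRW 43,457,961,667
KRW 43,457,961,667 × 0.0054458 = CNY 236,663,367.65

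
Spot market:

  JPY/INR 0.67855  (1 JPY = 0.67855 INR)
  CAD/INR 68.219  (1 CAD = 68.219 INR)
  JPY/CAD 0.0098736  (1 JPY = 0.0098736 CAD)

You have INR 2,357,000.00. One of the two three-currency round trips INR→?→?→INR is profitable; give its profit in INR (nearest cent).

Profitable loop is INR → CAD → JPY → INR:
INR 2,357,000.00 ÷ 68.219 = CAD 34,550.49
CAD 34,550.49 ÷ 0.0098736 = JPY 3,499,280
JPY 3,499,280 × 0.67855 = INR 2,374,436.50
Profit = INR 2,374,436.50 − INR 2,357,000.00

Profit: INR 17,436.50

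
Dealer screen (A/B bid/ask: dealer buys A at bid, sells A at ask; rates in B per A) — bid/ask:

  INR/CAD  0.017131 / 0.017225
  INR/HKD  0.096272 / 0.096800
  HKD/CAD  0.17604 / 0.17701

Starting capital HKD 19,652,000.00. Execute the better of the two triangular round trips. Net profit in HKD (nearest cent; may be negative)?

Net result: HKD -4,092.21 (no profitable arbitrage after spreads)

Best loop HKD → INR → CAD → HKD:
HKD 19,652,000.00 ÷ 0.096800 (buy INR at ask) = INR 203,016,528.93
INR 203,016,528.93 × 0.017131 (sell INR at bid) = CAD 3,477,876.16
CAD 3,477,876.16 ÷ 0.17701 (buy HKD at ask) = HKD 19,647,907.79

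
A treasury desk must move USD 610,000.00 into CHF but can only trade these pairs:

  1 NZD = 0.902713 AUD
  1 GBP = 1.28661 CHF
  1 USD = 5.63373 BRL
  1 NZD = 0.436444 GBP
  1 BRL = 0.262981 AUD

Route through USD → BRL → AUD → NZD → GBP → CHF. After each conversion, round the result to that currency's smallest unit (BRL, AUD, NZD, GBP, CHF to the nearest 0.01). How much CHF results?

CHF 562,180.78

USD 610,000.00 × 5.63373 = BRL 3,436,575.30
BRL 3,436,575.30 × 0.262981 = AUD 903,754.01
AUD 903,754.01 ÷ 0.902713 = NZD 1,001,153.20
NZD 1,001,153.20 × 0.436444 = GBP 436,947.31
GBP 436,947.31 × 1.28661 = CHF 562,180.78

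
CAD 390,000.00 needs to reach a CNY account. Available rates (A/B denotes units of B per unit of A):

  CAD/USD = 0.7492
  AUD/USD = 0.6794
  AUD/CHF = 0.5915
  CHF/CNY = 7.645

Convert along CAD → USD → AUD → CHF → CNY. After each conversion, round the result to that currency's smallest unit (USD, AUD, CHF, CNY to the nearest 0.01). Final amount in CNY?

CNY 1,944,773.71

CAD 390,000.00 × 0.7492 = USD 292,188.00
USD 292,188.00 ÷ 0.6794 = AUD 430,067.71
AUD 430,067.71 × 0.5915 = CHF 254,385.05
CHF 254,385.05 × 7.645 = CNY 1,944,773.71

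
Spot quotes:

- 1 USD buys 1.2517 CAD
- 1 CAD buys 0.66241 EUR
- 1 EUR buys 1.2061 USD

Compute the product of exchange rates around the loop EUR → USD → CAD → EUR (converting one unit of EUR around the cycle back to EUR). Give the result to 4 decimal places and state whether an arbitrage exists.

Around EUR → USD → CAD → EUR: 1 × 1.2061 × 1.2517 × 0.66241 = 1.000024
Product ≈ 1 (deviation 0.002%, within rounding noise).

1.0000 (no arbitrage)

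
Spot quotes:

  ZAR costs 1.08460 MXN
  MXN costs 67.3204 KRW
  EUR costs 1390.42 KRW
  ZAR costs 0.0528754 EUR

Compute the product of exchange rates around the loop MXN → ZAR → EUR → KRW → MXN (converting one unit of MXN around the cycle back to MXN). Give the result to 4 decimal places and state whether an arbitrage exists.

Around MXN → ZAR → EUR → KRW → MXN: 1 ÷ 1.08460 × 0.0528754 × 1390.42 ÷ 67.3204 = 1.006893
Product > 1; profitable direction is MXN → ZAR → EUR → KRW → MXN.

1.0069 (arbitrage exists)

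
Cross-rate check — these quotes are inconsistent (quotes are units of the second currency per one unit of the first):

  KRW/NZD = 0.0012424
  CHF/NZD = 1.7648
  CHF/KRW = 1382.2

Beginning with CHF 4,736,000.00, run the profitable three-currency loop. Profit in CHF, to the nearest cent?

Profitable loop is CHF → NZD → KRW → CHF:
CHF 4,736,000.00 × 1.7648 = NZD 8,358,092.80
NZD 8,358,092.80 ÷ 0.0012424 = KRW 6,727,376,690
KRW 6,727,376,690 ÷ 1382.2 = CHF 4,867,151.42
Profit = CHF 4,867,151.42 − CHF 4,736,000.00

Profit: CHF 131,151.42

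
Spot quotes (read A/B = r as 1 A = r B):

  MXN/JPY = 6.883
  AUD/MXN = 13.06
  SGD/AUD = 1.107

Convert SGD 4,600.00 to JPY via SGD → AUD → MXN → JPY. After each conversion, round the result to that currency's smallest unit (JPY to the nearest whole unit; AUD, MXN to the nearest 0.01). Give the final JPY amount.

SGD 4,600.00 × 1.107 = AUD 5,092.20
AUD 5,092.20 × 13.06 = MXN 66,504.13
MXN 66,504.13 × 6.883 = JPY 457,748

JPY 457,748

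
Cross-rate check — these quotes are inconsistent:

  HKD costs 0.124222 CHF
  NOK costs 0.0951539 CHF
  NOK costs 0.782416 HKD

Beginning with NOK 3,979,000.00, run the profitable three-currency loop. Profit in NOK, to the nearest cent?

Profitable loop is NOK → HKD → CHF → NOK:
NOK 3,979,000.00 × 0.782416 = HKD 3,113,233.26
HKD 3,113,233.26 × 0.124222 = CHF 386,732.06
CHF 386,732.06 ÷ 0.0951539 = NOK 4,064,279.68
Profit = NOK 4,064,279.68 − NOK 3,979,000.00

Profit: NOK 85,279.68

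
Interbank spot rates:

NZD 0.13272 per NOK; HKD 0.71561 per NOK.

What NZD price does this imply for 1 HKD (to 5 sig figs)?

HKD/NZD = 0.18546

1 HKD ÷ 0.71561 = 1.39741 NOK
1.39741 NOK × 0.13272 = 0.185464 NZD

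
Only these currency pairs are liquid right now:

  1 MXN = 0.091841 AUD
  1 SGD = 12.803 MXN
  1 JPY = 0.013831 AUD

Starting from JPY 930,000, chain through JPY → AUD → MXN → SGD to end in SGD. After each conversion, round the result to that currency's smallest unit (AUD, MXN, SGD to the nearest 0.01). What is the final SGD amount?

JPY 930,000 × 0.013831 = AUD 12,862.83
AUD 12,862.83 ÷ 0.091841 = MXN 140,055.42
MXN 140,055.42 ÷ 12.803 = SGD 10,939.27

SGD 10,939.27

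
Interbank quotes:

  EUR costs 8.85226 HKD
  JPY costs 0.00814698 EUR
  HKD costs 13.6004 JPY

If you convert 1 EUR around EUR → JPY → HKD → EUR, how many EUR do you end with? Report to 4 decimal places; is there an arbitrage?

1.0195 (arbitrage exists)

Around EUR → JPY → HKD → EUR: 1 ÷ 0.00814698 ÷ 13.6004 ÷ 8.85226 = 1.019524
Product > 1; profitable direction is EUR → JPY → HKD → EUR.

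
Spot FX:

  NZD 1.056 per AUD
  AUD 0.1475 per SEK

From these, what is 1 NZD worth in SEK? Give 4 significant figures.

NZD/SEK = 6.420

1 NZD ÷ 1.056 = 0.94697 AUD
0.94697 AUD ÷ 0.1475 = 6.42013 SEK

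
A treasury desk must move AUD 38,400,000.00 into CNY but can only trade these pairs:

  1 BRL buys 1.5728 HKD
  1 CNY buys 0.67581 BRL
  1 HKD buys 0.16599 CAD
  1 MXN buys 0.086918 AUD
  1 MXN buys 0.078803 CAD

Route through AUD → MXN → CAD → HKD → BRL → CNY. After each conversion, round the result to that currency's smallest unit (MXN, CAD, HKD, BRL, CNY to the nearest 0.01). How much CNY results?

AUD 38,400,000.00 ÷ 0.086918 = MXN 441,795,715.50
MXN 441,795,715.50 × 0.078803 = CAD 34,814,827.77
CAD 34,814,827.77 ÷ 0.16599 = HKD 209,740,513.10
HKD 209,740,513.10 ÷ 1.5728 = BRL 133,354,853.19
BRL 133,354,853.19 ÷ 0.67581 = CNY 197,325,954.32

CNY 197,325,954.32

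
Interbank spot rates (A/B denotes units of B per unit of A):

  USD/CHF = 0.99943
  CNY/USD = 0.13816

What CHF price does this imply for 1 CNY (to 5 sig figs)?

1 CNY × 0.13816 = 0.13816 USD
0.13816 USD × 0.99943 = 0.138081 CHF

CNY/CHF = 0.13808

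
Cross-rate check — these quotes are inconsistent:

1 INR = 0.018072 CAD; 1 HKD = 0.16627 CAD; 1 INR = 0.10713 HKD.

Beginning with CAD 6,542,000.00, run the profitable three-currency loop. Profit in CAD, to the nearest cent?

Profitable loop is CAD → HKD → INR → CAD:
CAD 6,542,000.00 ÷ 0.16627 = HKD 39,345,642.63
HKD 39,345,642.63 ÷ 0.10713 = INR 367,270,070.28
INR 367,270,070.28 × 0.018072 = CAD 6,637,304.71
Profit = CAD 6,637,304.71 − CAD 6,542,000.00

Profit: CAD 95,304.71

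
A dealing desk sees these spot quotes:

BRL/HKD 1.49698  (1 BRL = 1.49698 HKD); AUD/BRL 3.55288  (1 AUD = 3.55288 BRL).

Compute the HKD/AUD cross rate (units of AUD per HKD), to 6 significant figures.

1 HKD ÷ 1.49698 = 0.668012 BRL
0.668012 BRL ÷ 3.55288 = 0.18802 AUD

HKD/AUD = 0.188020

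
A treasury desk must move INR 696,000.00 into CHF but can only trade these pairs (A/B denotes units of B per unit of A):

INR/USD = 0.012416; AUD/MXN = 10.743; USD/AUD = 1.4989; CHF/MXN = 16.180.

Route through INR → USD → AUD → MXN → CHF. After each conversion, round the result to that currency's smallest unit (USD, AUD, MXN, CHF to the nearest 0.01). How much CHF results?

CHF 8,600.24

INR 696,000.00 × 0.012416 = USD 8,641.54
USD 8,641.54 × 1.4989 = AUD 12,952.80
AUD 12,952.80 × 10.743 = MXN 139,151.93
MXN 139,151.93 ÷ 16.180 = CHF 8,600.24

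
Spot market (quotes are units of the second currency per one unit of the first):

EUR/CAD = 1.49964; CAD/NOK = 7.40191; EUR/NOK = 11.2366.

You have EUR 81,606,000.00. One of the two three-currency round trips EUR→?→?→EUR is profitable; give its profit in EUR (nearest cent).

Profitable loop is EUR → NOK → CAD → EUR:
EUR 81,606,000.00 × 11.2366 = NOK 916,973,979.60
NOK 916,973,979.60 ÷ 7.40191 = CAD 123,883,427.33
CAD 123,883,427.33 ÷ 1.49964 = EUR 82,608,777.66
Profit = EUR 82,608,777.66 − EUR 81,606,000.00

Profit: EUR 1,002,777.66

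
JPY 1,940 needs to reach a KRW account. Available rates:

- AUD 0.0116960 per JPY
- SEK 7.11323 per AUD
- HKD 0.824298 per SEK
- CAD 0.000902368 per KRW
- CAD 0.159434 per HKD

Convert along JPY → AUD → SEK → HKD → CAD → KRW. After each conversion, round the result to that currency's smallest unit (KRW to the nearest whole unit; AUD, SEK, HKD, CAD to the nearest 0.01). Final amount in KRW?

JPY 1,940 × 0.0116960 = AUD 22.69
AUD 22.69 × 7.11323 = SEK 161.40
SEK 161.40 × 0.824298 = HKD 133.04
HKD 133.04 × 0.159434 = CAD 21.21
CAD 21.21 ÷ 0.000902368 = KRW 23,505

KRW 23,505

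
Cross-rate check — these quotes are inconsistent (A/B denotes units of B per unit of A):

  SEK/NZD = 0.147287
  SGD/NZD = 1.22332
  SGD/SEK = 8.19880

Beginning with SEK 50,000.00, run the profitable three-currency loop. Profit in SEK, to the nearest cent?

Profit: SEK 651.86

Profitable loop is SEK → SGD → NZD → SEK:
SEK 50,000.00 ÷ 8.19880 = SGD 6,098.45
SGD 6,098.45 × 1.22332 = NZD 7,460.36
NZD 7,460.36 ÷ 0.147287 = SEK 50,651.86
Profit = SEK 50,651.86 − SEK 50,000.00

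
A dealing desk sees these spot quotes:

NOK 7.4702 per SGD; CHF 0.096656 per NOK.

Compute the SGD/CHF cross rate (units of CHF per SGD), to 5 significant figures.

1 SGD × 7.4702 = 7.4702 NOK
7.4702 NOK × 0.096656 = 0.72204 CHF

SGD/CHF = 0.72204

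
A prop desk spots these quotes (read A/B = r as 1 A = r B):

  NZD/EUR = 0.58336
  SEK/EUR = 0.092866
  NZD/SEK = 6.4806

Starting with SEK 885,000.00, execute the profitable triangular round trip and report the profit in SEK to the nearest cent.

Profitable loop is SEK → EUR → NZD → SEK:
SEK 885,000.00 × 0.092866 = EUR 82,186.41
EUR 82,186.41 ÷ 0.58336 = NZD 140,884.55
NZD 140,884.55 × 6.4806 = SEK 913,016.40
Profit = SEK 913,016.40 − SEK 885,000.00

Profit: SEK 28,016.40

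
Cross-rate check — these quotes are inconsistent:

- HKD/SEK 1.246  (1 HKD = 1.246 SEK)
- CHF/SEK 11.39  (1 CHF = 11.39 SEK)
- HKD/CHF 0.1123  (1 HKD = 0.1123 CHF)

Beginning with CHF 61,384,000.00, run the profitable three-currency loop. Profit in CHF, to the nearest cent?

Profit: CHF 1,630,518.66

Profitable loop is CHF → SEK → HKD → CHF:
CHF 61,384,000.00 × 11.39 = SEK 699,163,760.00
SEK 699,163,760.00 ÷ 1.246 = HKD 561,126,613.16
HKD 561,126,613.16 × 0.1123 = CHF 63,014,518.66
Profit = CHF 63,014,518.66 − CHF 61,384,000.00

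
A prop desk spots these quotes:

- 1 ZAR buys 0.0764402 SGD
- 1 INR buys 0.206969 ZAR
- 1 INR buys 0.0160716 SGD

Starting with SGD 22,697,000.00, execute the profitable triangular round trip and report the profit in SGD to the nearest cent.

Profit: SGD 359,875.61

Profitable loop is SGD → ZAR → INR → SGD:
SGD 22,697,000.00 ÷ 0.0764402 = ZAR 296,924,916.47
ZAR 296,924,916.47 ÷ 0.206969 = INR 1,434,634,735.01
INR 1,434,634,735.01 × 0.0160716 = SGD 23,056,875.61
Profit = SGD 23,056,875.61 − SGD 22,697,000.00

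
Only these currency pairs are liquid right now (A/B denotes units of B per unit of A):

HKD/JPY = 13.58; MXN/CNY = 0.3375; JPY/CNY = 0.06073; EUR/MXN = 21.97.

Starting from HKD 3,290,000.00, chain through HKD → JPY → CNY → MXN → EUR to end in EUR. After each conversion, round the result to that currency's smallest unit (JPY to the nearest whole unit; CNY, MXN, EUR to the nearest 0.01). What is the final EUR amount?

HKD 3,290,000.00 × 13.58 = JPY 44,678,200
JPY 44,678,200 × 0.06073 = CNY 2,713,307.09
CNY 2,713,307.09 ÷ 0.3375 = MXN 8,039,428.41
MXN 8,039,428.41 ÷ 21.97 = EUR 365,927.56

EUR 365,927.56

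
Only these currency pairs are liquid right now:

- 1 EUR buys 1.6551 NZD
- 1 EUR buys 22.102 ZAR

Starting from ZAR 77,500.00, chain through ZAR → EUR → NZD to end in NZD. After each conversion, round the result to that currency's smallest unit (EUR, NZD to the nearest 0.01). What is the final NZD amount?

ZAR 77,500.00 ÷ 22.102 = EUR 3,506.47
EUR 3,506.47 × 1.6551 = NZD 5,803.56

NZD 5,803.56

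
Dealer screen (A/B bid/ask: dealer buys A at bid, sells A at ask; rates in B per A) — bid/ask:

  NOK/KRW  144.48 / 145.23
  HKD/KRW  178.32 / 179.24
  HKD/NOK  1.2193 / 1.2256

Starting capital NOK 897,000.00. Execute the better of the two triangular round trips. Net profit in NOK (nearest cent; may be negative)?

Net profit: NOK 1,643.44

Best loop NOK → HKD → KRW → NOK:
NOK 897,000.00 ÷ 1.2256 (buy HKD at ask) = HKD 731,886.42
HKD 731,886.42 × 178.32 (sell HKD at bid) = KRW 130,509,987
KRW 130,509,987 ÷ 145.23 (buy NOK at ask) = NOK 898,643.44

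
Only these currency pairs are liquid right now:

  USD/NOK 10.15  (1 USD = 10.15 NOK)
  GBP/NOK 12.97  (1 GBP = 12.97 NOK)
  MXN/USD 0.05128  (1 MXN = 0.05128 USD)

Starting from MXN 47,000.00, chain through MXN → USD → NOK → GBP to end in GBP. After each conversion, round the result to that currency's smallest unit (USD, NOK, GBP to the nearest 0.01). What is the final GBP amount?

MXN 47,000.00 × 0.05128 = USD 2,410.16
USD 2,410.16 × 10.15 = NOK 24,463.12
NOK 24,463.12 ÷ 12.97 = GBP 1,886.13

GBP 1,886.13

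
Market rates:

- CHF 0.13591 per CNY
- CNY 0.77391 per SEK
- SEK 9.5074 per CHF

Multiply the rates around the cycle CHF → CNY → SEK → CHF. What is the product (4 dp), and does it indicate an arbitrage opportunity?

1.0000 (no arbitrage)

Around CHF → CNY → SEK → CHF: 1 ÷ 0.13591 ÷ 0.77391 ÷ 9.5074 = 0.999992
Product ≈ 1 (deviation 0.001%, within rounding noise).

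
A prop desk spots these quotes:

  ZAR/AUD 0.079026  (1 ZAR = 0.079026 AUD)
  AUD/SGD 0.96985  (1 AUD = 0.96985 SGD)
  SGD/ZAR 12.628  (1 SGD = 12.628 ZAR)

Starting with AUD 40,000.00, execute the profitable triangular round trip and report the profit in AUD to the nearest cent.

Profitable loop is AUD → ZAR → SGD → AUD:
AUD 40,000.00 ÷ 0.079026 = ZAR 506,162.53
ZAR 506,162.53 ÷ 12.628 = SGD 40,082.56
SGD 40,082.56 ÷ 0.96985 = AUD 41,328.61
Profit = AUD 41,328.61 − AUD 40,000.00

Profit: AUD 1,328.61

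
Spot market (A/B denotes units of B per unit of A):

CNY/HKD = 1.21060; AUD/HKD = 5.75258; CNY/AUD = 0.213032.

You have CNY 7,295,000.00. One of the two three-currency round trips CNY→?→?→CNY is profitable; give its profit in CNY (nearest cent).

Profit: CNY 89,687.78

Profitable loop is CNY → AUD → HKD → CNY:
CNY 7,295,000.00 × 0.213032 = AUD 1,554,068.44
AUD 1,554,068.44 × 5.75258 = HKD 8,939,903.03
HKD 8,939,903.03 ÷ 1.21060 = CNY 7,384,687.78
Profit = CNY 7,384,687.78 − CNY 7,295,000.00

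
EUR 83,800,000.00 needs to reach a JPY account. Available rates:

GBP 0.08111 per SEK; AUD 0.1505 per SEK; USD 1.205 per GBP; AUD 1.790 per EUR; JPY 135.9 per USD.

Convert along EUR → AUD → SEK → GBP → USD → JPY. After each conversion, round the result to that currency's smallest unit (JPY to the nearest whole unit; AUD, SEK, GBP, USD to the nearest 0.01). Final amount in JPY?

JPY 13,238,581,542

EUR 83,800,000.00 × 1.790 = AUD 150,002,000.00
AUD 150,002,000.00 ÷ 0.1505 = SEK 996,691,029.90
SEK 996,691,029.90 × 0.08111 = GBP 80,841,609.44
GBP 80,841,609.44 × 1.205 = USD 97,414,139.38
USD 97,414,139.38 × 135.9 = JPY 13,238,581,542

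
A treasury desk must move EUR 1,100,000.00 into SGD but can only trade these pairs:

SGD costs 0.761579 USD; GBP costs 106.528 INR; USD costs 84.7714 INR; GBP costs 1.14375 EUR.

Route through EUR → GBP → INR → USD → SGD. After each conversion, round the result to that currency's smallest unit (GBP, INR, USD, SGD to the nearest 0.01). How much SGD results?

EUR 1,100,000.00 ÷ 1.14375 = GBP 961,748.63
GBP 961,748.63 × 106.528 = INR 102,453,158.06
INR 102,453,158.06 ÷ 84.7714 = USD 1,208,581.64
USD 1,208,581.64 ÷ 0.761579 = SGD 1,586,941.92

SGD 1,586,941.92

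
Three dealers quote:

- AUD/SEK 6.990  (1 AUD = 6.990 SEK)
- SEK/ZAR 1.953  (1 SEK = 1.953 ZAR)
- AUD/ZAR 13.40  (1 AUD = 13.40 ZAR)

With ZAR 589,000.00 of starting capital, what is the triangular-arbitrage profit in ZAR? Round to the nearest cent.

Profit: ZAR 11,053.42

Profitable loop is ZAR → AUD → SEK → ZAR:
ZAR 589,000.00 ÷ 13.40 = AUD 43,955.22
AUD 43,955.22 × 6.990 = SEK 307,247.01
SEK 307,247.01 × 1.953 = ZAR 600,053.42
Profit = ZAR 600,053.42 − ZAR 589,000.00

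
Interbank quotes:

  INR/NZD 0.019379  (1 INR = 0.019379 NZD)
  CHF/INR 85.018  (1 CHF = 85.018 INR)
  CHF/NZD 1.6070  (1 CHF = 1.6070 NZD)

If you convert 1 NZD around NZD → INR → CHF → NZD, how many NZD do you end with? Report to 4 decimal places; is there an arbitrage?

0.9754 (arbitrage exists)

Around NZD → INR → CHF → NZD: 1 ÷ 0.019379 ÷ 85.018 × 1.6070 = 0.975380
Product < 1; profitable direction is NZD → CHF → INR → NZD.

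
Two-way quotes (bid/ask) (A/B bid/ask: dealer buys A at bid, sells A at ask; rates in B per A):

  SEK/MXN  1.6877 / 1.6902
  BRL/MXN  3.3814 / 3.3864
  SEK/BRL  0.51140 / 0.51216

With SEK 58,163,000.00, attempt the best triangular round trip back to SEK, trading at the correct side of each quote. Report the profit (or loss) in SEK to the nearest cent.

Best loop SEK → BRL → MXN → SEK:
SEK 58,163,000.00 × 0.51140 (sell SEK at bid) = BRL 29,744,558.20
BRL 29,744,558.20 × 3.3814 (sell BRL at bid) = MXN 100,578,249.10
MXN 100,578,249.10 ÷ 1.6902 (buy SEK at ask) = SEK 59,506,714.65

Net profit: SEK 1,343,714.65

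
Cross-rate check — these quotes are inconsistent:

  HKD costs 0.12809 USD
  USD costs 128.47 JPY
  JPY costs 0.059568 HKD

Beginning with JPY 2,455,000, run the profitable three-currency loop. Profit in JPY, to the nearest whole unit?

Profit: JPY 49,503

Profitable loop is JPY → USD → HKD → JPY:
JPY 2,455,000 ÷ 128.47 = USD 19,109.52
USD 19,109.52 ÷ 0.12809 = HKD 149,188.22
HKD 149,188.22 ÷ 0.059568 = JPY 2,504,503
Profit = JPY 2,504,503 − JPY 2,455,000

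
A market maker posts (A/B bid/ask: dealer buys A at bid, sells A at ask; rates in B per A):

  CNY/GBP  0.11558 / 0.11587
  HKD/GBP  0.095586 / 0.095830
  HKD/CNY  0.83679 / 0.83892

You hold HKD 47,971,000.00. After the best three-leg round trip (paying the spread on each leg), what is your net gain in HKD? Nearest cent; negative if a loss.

Best loop HKD → CNY → GBP → HKD:
HKD 47,971,000.00 × 0.83679 (sell HKD at bid) = CNY 40,141,653.09
CNY 40,141,653.09 × 0.11558 (sell CNY at bid) = GBP 4,639,572.26
GBP 4,639,572.26 ÷ 0.095830 (buy HKD at ask) = HKD 48,414,611.96

Net profit: HKD 443,611.96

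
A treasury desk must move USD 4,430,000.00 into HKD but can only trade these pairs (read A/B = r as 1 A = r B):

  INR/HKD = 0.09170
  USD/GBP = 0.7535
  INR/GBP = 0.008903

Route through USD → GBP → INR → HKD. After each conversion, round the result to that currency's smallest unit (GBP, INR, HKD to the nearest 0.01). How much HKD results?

USD 4,430,000.00 × 0.7535 = GBP 3,338,005.00
GBP 3,338,005.00 ÷ 0.008903 = INR 374,930,360.55
INR 374,930,360.55 × 0.09170 = HKD 34,381,114.06

HKD 34,381,114.06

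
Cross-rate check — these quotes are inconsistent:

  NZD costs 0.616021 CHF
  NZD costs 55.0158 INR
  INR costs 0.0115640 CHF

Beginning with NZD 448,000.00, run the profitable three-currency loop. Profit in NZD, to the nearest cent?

Profitable loop is NZD → INR → CHF → NZD:
NZD 448,000.00 × 55.0158 = INR 24,647,078.40
INR 24,647,078.40 × 0.0115640 = CHF 285,018.81
CHF 285,018.81 ÷ 0.616021 = NZD 462,677.11
Profit = NZD 462,677.11 − NZD 448,000.00

Profit: NZD 14,677.11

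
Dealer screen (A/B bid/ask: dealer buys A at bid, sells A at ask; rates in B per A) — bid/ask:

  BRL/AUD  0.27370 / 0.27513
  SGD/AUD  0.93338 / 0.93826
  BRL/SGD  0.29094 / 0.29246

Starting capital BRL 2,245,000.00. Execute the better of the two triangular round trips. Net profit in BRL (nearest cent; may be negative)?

Net result: BRL -5,755.76 (no profitable arbitrage after spreads)

Best loop BRL → AUD → SGD → BRL:
BRL 2,245,000.00 × 0.27370 (sell BRL at bid) = AUD 614,456.50
AUD 614,456.50 ÷ 0.93826 (buy SGD at ask) = SGD 654,889.37
SGD 654,889.37 ÷ 0.29246 (buy BRL at ask) = BRL 2,239,244.24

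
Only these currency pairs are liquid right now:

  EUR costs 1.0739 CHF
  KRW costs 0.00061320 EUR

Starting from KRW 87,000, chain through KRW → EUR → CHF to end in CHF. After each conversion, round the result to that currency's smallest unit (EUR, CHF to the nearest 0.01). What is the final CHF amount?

CHF 57.29

KRW 87,000 × 0.00061320 = EUR 53.35
EUR 53.35 × 1.0739 = CHF 57.29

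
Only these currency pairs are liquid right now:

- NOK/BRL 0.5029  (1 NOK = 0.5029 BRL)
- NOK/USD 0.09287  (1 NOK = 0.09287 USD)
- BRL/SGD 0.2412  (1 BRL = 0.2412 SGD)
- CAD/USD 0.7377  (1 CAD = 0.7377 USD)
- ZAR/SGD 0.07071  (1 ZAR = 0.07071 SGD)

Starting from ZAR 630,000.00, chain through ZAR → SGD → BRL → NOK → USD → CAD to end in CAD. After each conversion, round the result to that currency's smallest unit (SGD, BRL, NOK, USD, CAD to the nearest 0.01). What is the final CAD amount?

ZAR 630,000.00 × 0.07071 = SGD 44,547.30
SGD 44,547.30 ÷ 0.2412 = BRL 184,690.30
BRL 184,690.30 ÷ 0.5029 = NOK 367,250.55
NOK 367,250.55 × 0.09287 = USD 34,106.56
USD 34,106.56 ÷ 0.7377 = CAD 46,233.65

CAD 46,233.65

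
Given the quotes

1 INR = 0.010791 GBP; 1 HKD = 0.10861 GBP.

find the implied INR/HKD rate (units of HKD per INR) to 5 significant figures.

1 INR × 0.010791 = 0.010791 GBP
0.010791 GBP ÷ 0.10861 = 0.0993555 HKD

INR/HKD = 0.099355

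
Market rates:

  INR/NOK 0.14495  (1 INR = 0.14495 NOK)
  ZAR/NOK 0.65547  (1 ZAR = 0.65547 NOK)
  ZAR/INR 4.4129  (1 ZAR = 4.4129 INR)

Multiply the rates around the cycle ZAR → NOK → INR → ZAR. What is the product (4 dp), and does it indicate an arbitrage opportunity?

1.0247 (arbitrage exists)

Around ZAR → NOK → INR → ZAR: 1 × 0.65547 ÷ 0.14495 ÷ 4.4129 = 1.024733
Product > 1; profitable direction is ZAR → NOK → INR → ZAR.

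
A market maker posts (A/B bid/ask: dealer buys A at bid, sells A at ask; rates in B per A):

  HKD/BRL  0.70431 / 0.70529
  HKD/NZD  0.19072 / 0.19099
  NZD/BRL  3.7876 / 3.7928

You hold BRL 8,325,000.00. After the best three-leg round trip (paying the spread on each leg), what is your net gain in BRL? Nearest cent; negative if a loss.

Best loop BRL → HKD → NZD → BRL:
BRL 8,325,000.00 ÷ 0.70529 (buy HKD at ask) = HKD 11,803,655.23
HKD 11,803,655.23 × 0.19072 (sell HKD at bid) = NZD 2,251,193.13
NZD 2,251,193.13 × 3.7876 (sell NZD at bid) = BRL 8,526,619.08

Net profit: BRL 201,619.08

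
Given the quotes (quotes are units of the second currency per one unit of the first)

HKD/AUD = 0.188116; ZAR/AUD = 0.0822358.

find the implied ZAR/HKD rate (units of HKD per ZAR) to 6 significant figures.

1 ZAR × 0.0822358 = 0.0822358 AUD
0.0822358 AUD ÷ 0.188116 = 0.437155 HKD

ZAR/HKD = 0.437155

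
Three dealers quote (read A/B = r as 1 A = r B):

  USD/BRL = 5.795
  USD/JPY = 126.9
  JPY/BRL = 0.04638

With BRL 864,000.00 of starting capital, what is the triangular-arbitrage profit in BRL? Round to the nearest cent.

Profit: BRL 13,511.20

Profitable loop is BRL → USD → JPY → BRL:
BRL 864,000.00 ÷ 5.795 = USD 149,094.05
USD 149,094.05 × 126.9 = JPY 18,920,035
JPY 18,920,035 × 0.04638 = BRL 877,511.20
Profit = BRL 877,511.20 − BRL 864,000.00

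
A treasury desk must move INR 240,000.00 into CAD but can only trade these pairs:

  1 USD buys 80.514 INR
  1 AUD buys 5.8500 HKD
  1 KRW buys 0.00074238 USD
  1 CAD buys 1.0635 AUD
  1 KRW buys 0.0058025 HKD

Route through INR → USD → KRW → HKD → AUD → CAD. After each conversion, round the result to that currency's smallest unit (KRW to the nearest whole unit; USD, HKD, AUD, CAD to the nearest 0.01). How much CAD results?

CAD 3,744.86

INR 240,000.00 ÷ 80.514 = USD 2,980.85
USD 2,980.85 ÷ 0.00074238 = KRW 4,015,262
KRW 4,015,262 × 0.0058025 = HKD 23,298.56
HKD 23,298.56 ÷ 5.8500 = AUD 3,982.66
AUD 3,982.66 ÷ 1.0635 = CAD 3,744.86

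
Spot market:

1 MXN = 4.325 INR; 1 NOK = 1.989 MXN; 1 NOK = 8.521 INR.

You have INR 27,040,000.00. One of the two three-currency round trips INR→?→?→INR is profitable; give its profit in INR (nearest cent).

Profitable loop is INR → NOK → MXN → INR:
INR 27,040,000.00 ÷ 8.521 = NOK 3,173,336.46
NOK 3,173,336.46 × 1.989 = MXN 6,311,766.22
MXN 6,311,766.22 × 4.325 = INR 27,298,388.92
Profit = INR 27,298,388.92 − INR 27,040,000.00

Profit: INR 258,388.92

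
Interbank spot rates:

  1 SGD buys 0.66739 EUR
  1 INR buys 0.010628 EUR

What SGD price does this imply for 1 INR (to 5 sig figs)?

1 INR × 0.010628 = 0.010628 EUR
0.010628 EUR ÷ 0.66739 = 0.0159247 SGD

INR/SGD = 0.015925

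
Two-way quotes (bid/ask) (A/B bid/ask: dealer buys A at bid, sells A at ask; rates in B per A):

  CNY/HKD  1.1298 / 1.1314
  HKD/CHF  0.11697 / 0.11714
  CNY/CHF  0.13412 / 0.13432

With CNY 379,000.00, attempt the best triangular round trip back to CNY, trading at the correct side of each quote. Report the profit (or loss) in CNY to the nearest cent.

Net profit: CNY 4,540.62

Best loop CNY → CHF → HKD → CNY:
CNY 379,000.00 × 0.13412 (sell CNY at bid) = CHF 50,831.48
CHF 50,831.48 ÷ 0.11714 (buy HKD at ask) = HKD 433,937.85
HKD 433,937.85 ÷ 1.1314 (buy CNY at ask) = CNY 383,540.62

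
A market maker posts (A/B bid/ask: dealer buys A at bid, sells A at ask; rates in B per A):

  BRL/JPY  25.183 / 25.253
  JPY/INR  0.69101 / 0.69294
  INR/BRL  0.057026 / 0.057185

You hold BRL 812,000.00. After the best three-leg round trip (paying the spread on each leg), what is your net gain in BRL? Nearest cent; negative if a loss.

Best loop BRL → INR → JPY → BRL:
BRL 812,000.00 ÷ 0.057185 (buy INR at ask) = INR 14,199,527.85
INR 14,199,527.85 ÷ 0.69294 (buy JPY at ask) = JPY 20,491,713
JPY 20,491,713 ÷ 25.253 (buy BRL at ask) = BRL 811,456.59

Net result: BRL -543.41 (no profitable arbitrage after spreads)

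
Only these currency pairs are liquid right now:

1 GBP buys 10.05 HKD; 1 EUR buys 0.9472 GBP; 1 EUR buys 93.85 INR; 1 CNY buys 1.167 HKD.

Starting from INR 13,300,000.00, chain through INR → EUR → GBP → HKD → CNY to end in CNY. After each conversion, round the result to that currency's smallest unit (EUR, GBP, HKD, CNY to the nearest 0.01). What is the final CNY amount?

CNY 1,155,990.45

INR 13,300,000.00 ÷ 93.85 = EUR 141,715.50
EUR 141,715.50 × 0.9472 = GBP 134,232.92
GBP 134,232.92 × 10.05 = HKD 1,349,040.85
HKD 1,349,040.85 ÷ 1.167 = CNY 1,155,990.45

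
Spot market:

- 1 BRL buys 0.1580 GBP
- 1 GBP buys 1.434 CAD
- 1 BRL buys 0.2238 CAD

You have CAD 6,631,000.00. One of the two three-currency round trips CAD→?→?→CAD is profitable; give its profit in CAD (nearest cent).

Profitable loop is CAD → BRL → GBP → CAD:
CAD 6,631,000.00 ÷ 0.2238 = BRL 29,629,133.15
BRL 29,629,133.15 × 0.1580 = GBP 4,681,403.04
GBP 4,681,403.04 × 1.434 = CAD 6,713,131.96
Profit = CAD 6,713,131.96 − CAD 6,631,000.00

Profit: CAD 82,131.96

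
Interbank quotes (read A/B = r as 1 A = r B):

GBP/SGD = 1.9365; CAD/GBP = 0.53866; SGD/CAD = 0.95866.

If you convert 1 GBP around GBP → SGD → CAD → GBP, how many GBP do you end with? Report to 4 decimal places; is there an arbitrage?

Around GBP → SGD → CAD → GBP: 1 × 1.9365 × 0.95866 × 0.53866 = 0.999993
Product ≈ 1 (deviation 0.001%, within rounding noise).

1.0000 (no arbitrage)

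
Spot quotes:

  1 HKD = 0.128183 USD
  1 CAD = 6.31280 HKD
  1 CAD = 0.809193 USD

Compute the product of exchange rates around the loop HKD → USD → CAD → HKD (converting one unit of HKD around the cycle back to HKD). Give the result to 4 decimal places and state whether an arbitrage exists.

1.0000 (no arbitrage)

Around HKD → USD → CAD → HKD: 1 × 0.128183 ÷ 0.809193 × 6.31280 = 1.000001
Product ≈ 1 (deviation 0.000%, within rounding noise).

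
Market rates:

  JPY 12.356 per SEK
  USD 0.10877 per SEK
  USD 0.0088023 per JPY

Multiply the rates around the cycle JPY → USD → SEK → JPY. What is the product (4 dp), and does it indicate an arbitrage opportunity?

Around JPY → USD → SEK → JPY: 1 × 0.0088023 ÷ 0.10877 × 12.356 = 0.999919
Product ≈ 1 (deviation 0.008%, within rounding noise).

0.9999 (no arbitrage)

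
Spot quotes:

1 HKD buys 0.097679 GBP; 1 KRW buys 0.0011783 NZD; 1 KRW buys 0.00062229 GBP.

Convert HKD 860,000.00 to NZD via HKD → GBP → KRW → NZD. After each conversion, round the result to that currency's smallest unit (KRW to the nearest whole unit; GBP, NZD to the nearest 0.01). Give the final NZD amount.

HKD 860,000.00 × 0.097679 = GBP 84,003.94
GBP 84,003.94 ÷ 0.00062229 = KRW 134,991,628
KRW 134,991,628 × 0.0011783 = NZD 159,060.64

NZD 159,060.64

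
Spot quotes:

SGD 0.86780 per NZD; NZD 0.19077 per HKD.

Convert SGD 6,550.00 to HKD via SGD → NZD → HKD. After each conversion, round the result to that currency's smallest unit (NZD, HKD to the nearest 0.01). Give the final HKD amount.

SGD 6,550.00 ÷ 0.86780 = NZD 7,547.82
NZD 7,547.82 ÷ 0.19077 = HKD 39,565.03

HKD 39,565.03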